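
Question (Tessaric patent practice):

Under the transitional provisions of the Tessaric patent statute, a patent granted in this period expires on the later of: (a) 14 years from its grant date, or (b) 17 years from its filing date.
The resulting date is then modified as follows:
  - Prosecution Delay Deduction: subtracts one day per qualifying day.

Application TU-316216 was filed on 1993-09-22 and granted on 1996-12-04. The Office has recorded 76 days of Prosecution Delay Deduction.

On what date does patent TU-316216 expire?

September 19, 2010

(a) grant + 14 years → 4 December 2010.
(b) filing + 17 years → 22 September 2010.
Later of the two: 4 December 2010.
Prosecution Delay Deduction: −76 days → 19 September 2010.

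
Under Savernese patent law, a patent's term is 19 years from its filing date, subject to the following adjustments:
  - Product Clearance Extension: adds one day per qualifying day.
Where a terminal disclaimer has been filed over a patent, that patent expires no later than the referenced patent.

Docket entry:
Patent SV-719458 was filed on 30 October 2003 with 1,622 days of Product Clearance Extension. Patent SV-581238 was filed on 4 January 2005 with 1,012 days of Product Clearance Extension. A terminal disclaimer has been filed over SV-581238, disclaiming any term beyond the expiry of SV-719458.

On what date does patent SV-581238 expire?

2026-10-12

Natural term of SV-581238:
  Base: filing + 19 years → 4 January 2024.
  Product Clearance Extension: +1012 days → 12 October 2026.
Expiry of referenced patent SV-719458:
  Base: filing + 19 years → 30 October 2022.
  Product Clearance Extension: +1622 days → 9 April 2027.
Terminal disclaimer: SV-581238 expires on the earlier of 12 October 2026 and 9 April 2027.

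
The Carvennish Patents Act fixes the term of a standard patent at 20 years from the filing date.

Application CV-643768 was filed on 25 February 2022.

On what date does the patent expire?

Filing date + 20 years → 25 February 2042.

2042-02-25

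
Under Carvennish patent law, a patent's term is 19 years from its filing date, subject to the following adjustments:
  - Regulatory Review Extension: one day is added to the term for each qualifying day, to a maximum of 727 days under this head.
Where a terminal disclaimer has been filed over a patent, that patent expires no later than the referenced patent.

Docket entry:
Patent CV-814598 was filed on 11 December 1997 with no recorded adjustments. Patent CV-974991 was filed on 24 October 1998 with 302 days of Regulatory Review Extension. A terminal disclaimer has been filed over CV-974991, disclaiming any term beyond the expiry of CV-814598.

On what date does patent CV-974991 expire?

December 11, 2016

Natural term of CV-974991:
  Base: filing + 19 years → 24 October 2017.
  Regulatory Review Extension: 302 days (within the 727-day cap) → +302 days → 22 August 2018.
Expiry of referenced patent CV-814598:
  Base: filing + 19 years → 11 December 2016.
Terminal disclaimer: CV-974991 expires on the earlier of 22 August 2018 and 11 December 2016.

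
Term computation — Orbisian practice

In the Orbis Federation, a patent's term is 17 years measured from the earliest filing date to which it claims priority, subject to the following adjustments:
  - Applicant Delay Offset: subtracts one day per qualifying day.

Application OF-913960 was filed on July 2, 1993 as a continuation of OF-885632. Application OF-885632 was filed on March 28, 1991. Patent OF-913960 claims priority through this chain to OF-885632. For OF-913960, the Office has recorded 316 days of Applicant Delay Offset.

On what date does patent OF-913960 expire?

Earliest priority filing: 28 March 1991.
Base term: 28 March 1991 + 17 years → 28 March 2008.
Applicant Delay Offset: −316 days → 17 May 2007.

2007-05-17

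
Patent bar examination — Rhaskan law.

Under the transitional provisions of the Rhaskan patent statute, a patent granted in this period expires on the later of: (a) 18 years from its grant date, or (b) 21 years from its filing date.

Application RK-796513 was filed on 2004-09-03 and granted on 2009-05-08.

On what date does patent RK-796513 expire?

(a) grant + 18 years → 8 May 2027.
(b) filing + 21 years → 3 September 2025.
Later of the two: 8 May 2027.

May 8, 2027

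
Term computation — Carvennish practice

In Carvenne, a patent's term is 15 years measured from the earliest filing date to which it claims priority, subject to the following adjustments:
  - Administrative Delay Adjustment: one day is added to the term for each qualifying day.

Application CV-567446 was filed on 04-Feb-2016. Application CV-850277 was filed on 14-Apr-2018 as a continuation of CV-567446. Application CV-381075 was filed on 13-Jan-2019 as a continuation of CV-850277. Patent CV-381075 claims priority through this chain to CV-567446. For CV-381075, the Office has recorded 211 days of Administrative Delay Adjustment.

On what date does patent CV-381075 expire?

September 3, 2031

Earliest priority filing: 4 February 2016.
Base term: 4 February 2016 + 15 years → 4 February 2031.
Administrative Delay Adjustment: +211 days → 3 September 2031.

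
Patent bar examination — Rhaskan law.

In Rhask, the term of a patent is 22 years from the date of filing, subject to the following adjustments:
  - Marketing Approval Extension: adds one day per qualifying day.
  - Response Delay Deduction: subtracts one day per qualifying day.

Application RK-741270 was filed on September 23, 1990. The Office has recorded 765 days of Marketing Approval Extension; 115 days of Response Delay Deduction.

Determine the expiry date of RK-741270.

Base term: filing date + 22 years → 23 September 2012.
Marketing Approval Extension: +765 days → 28 October 2014.
Response Delay Deduction: −115 days → 5 July 2014.

July 5, 2014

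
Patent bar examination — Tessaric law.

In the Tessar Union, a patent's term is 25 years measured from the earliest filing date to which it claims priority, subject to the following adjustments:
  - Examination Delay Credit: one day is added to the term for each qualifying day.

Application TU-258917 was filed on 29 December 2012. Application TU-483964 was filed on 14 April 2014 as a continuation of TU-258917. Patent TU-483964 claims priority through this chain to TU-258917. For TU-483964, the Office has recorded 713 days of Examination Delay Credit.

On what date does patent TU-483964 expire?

Earliest priority filing: 29 December 2012.
Base term: 29 December 2012 + 25 years → 29 December 2037.
Examination Delay Credit: +713 days → 12 December 2039.

December 12, 2039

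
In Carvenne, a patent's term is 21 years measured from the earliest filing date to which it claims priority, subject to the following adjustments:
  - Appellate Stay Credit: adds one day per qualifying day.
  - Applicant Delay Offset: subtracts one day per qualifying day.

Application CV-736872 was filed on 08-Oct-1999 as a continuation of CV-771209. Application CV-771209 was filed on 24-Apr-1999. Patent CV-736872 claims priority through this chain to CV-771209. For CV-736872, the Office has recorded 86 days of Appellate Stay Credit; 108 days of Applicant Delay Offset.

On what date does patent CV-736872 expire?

April 2, 2020

Earliest priority filing: 24 April 1999.
Base term: 24 April 1999 + 21 years → 24 April 2020.
Appellate Stay Credit: +86 days → 19 July 2020.
Applicant Delay Offset: −108 days → 2 April 2020.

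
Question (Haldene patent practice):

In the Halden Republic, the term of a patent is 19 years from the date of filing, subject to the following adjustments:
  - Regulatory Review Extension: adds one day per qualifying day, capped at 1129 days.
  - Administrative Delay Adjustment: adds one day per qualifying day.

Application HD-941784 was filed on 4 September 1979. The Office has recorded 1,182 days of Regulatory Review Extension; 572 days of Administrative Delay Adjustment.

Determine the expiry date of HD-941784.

Base term: filing date + 19 years → 4 September 1998.
Regulatory Review Extension: 1182 days claimed exceeds the 1129-day cap, so +1129 days → 7 October 2001.
Administrative Delay Adjustment: +572 days → 2 May 2003.

2003-05-02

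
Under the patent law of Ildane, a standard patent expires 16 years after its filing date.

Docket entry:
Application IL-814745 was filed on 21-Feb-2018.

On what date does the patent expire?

2034-02-21

Filing date + 16 years → 21 February 2034.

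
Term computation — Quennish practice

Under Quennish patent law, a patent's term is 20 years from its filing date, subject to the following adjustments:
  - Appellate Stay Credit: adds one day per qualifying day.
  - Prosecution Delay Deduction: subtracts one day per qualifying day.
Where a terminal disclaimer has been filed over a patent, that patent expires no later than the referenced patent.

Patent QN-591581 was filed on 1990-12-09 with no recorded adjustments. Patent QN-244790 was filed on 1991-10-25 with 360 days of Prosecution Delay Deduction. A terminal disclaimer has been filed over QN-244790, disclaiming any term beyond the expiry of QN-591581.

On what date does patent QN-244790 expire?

Natural term of QN-244790:
  Base: filing + 20 years → 25 October 2011.
  Prosecution Delay Deduction: −360 days → 30 October 2010.
Expiry of referenced patent QN-591581:
  Base: filing + 20 years → 9 December 2010.
Terminal disclaimer: QN-244790 expires on the earlier of 30 October 2010 and 9 December 2010.

October 30, 2010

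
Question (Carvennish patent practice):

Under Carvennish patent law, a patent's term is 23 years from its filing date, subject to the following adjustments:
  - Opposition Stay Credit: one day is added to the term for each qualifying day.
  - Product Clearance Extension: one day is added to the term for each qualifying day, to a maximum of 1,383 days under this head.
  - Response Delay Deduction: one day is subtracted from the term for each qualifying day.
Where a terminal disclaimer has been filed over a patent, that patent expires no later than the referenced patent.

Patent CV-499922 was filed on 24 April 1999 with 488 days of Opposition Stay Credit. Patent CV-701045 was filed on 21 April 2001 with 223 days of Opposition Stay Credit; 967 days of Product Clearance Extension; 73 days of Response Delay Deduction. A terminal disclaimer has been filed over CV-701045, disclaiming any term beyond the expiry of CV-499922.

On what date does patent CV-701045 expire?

August 25, 2023

Natural term of CV-701045:
  Base: filing + 23 years → 21 April 2024.
  Opposition Stay Credit: +223 days → 30 November 2024.
  Product Clearance Extension: 967 days (within the 1383-day cap) → +967 days → 25 July 2027.
  Response Delay Deduction: −73 days → 13 May 2027.
Expiry of referenced patent CV-499922:
  Base: filing + 23 years → 24 April 2022.
  Opposition Stay Credit: +488 days → 25 August 2023.
Terminal disclaimer: CV-701045 expires on the earlier of 13 May 2027 and 25 August 2023.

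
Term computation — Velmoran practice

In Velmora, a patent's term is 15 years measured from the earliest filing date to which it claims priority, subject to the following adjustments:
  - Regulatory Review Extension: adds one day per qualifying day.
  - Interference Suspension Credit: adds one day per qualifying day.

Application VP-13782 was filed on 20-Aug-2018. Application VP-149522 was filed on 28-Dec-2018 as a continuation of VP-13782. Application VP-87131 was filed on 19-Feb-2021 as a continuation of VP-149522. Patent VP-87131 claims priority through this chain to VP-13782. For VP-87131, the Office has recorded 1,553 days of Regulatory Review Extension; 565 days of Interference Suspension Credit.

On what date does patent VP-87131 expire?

2039-06-08

Earliest priority filing: 20 August 2018.
Base term: 20 August 2018 + 15 years → 20 August 2033.
Regulatory Review Extension: +1553 days → 20 November 2037.
Interference Suspension Credit: +565 days → 8 June 2039.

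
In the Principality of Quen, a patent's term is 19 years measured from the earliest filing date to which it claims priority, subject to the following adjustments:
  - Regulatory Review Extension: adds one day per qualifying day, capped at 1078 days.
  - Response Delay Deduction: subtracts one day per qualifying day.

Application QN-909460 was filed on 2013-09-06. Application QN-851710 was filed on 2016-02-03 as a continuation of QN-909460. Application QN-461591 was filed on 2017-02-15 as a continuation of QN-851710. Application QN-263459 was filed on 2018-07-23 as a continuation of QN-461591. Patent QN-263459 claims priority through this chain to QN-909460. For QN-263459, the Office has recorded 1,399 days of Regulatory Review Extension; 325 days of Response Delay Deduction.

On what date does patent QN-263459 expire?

Earliest priority filing: 6 September 2013.
Base term: 6 September 2013 + 19 years → 6 September 2032.
Regulatory Review Extension: 1399 days claimed exceeds the 1078-day cap, so +1078 days → 20 August 2035.
Response Delay Deduction: −325 days → 29 September 2034.

2034-09-29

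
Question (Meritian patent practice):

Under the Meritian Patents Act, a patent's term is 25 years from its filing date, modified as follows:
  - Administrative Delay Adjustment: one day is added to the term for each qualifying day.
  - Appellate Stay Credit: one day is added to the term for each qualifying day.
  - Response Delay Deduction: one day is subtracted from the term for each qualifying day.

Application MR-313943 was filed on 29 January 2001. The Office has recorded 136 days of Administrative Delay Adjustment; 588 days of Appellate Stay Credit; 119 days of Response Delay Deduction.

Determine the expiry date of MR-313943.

Base term: filing date + 25 years → 29 January 2026.
Administrative Delay Adjustment: +136 days → 14 June 2026.
Appellate Stay Credit: +588 days → 23 January 2028.
Response Delay Deduction: −119 days → 26 September 2027.

2027-09-26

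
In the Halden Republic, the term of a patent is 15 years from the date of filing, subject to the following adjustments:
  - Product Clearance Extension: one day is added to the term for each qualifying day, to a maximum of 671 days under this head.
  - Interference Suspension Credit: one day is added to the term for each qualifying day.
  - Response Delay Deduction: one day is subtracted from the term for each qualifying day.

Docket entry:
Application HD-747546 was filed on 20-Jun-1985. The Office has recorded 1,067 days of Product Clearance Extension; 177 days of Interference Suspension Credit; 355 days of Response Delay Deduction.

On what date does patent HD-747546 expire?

October 26, 2001

Base term: filing date + 15 years → 20 June 2000.
Product Clearance Extension: 1067 days claimed exceeds the 671-day cap, so +671 days → 22 April 2002.
Interference Suspension Credit: +177 days → 16 October 2002.
Response Delay Deduction: −355 days → 26 October 2001.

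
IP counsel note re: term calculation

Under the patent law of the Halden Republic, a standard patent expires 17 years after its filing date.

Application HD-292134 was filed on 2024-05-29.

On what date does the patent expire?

2041-05-29

Filing date + 17 years → 29 May 2041.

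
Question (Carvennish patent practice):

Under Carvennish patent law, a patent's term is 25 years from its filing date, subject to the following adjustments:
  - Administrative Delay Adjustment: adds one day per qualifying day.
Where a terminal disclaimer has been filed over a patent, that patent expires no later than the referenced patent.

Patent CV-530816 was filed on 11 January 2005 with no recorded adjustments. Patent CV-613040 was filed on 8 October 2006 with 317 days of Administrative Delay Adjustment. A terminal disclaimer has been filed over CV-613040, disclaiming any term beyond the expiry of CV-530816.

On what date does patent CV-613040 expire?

Natural term of CV-613040:
  Base: filing + 25 years → 8 October 2031.
  Administrative Delay Adjustment: +317 days → 20 August 2032.
Expiry of referenced patent CV-530816:
  Base: filing + 25 years → 11 January 2030.
Terminal disclaimer: CV-613040 expires on the earlier of 20 August 2032 and 11 January 2030.

2030-01-11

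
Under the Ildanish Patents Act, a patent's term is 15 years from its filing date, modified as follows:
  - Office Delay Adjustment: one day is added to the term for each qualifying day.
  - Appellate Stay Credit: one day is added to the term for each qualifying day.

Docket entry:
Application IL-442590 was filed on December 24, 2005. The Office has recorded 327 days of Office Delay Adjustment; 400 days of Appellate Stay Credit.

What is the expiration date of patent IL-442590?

2022-12-21

Base term: filing date + 15 years → 24 December 2020.
Office Delay Adjustment: +327 days → 16 November 2021.
Appellate Stay Credit: +400 days → 21 December 2022.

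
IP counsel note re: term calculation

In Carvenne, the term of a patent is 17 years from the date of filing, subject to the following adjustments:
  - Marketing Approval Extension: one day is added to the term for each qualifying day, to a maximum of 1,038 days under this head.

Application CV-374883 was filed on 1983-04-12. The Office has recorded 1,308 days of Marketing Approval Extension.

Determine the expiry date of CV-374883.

2003-02-14

Base term: filing date + 17 years → 12 April 2000.
Marketing Approval Extension: 1308 days claimed exceeds the 1038-day cap, so +1038 days → 14 February 2003.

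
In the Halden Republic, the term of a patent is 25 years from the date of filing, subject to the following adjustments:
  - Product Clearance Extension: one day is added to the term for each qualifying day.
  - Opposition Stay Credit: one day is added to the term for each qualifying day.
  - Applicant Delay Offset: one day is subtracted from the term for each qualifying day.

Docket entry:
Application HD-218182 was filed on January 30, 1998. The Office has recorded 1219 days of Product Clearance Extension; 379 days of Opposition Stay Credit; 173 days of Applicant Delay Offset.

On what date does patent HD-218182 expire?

Base term: filing date + 25 years → 30 January 2023.
Product Clearance Extension: +1219 days → 2 June 2026.
Opposition Stay Credit: +379 days → 16 June 2027.
Applicant Delay Offset: −173 days → 25 December 2026.

December 25, 2026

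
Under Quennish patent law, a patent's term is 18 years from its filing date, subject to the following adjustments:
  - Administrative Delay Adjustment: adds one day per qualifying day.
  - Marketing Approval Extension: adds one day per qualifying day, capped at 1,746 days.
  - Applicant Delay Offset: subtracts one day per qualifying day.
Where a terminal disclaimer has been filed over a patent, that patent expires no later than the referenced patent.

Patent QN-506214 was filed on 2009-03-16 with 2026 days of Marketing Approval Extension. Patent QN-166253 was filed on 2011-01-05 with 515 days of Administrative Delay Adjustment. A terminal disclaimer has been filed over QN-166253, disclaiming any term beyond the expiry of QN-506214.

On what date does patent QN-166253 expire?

June 4, 2030

Natural term of QN-166253:
  Base: filing + 18 years → 5 January 2029.
  Administrative Delay Adjustment: +515 days → 4 June 2030.
Expiry of referenced patent QN-506214:
  Base: filing + 18 years → 16 March 2027.
  Marketing Approval Extension: 2026 days claimed exceeds the 1746-day cap, so +1746 days → 26 December 2031.
Terminal disclaimer: QN-166253 expires on the earlier of 4 June 2030 and 26 December 2031.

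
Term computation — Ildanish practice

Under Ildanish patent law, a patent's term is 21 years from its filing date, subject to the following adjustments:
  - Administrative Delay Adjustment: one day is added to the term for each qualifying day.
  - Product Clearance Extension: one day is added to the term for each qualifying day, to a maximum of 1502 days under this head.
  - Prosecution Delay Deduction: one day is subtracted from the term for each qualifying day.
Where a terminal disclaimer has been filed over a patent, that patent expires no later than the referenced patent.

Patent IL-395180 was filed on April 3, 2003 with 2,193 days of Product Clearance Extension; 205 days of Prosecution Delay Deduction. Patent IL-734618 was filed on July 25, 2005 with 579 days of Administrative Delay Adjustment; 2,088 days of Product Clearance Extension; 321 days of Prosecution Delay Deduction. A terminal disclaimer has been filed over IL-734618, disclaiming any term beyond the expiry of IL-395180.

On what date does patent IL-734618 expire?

Natural term of IL-734618:
  Base: filing + 21 years → 25 July 2026.
  Administrative Delay Adjustment: +579 days → 24 February 2028.
  Product Clearance Extension: 2088 days claimed exceeds the 1502-day cap, so +1502 days → 5 April 2032.
  Prosecution Delay Deduction: −321 days → 20 May 2031.
Expiry of referenced patent IL-395180:
  Base: filing + 21 years → 3 April 2024.
  Product Clearance Extension: 2193 days claimed exceeds the 1502-day cap, so +1502 days → 14 May 2028.
  Prosecution Delay Deduction: −205 days → 22 October 2027.
Terminal disclaimer: IL-734618 expires on the earlier of 20 May 2031 and 22 October 2027.

2027-10-22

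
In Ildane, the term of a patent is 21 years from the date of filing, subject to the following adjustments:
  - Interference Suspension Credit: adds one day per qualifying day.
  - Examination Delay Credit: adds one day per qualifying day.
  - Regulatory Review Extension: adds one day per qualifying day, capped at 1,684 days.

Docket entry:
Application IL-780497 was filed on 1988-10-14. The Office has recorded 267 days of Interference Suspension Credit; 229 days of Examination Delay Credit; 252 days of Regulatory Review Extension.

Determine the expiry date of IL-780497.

Base term: filing date + 21 years → 14 October 2009.
Interference Suspension Credit: +267 days → 8 July 2010.
Examination Delay Credit: +229 days → 22 February 2011.
Regulatory Review Extension: 252 days (within the 1684-day cap) → +252 days → 1 November 2011.

November 1, 2011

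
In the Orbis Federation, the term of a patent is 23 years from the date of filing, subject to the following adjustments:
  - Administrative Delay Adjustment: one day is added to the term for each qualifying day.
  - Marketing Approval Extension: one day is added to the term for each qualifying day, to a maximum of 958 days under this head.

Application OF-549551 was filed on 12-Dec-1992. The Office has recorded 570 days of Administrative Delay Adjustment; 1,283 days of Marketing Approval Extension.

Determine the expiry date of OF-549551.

2020-02-17

Base term: filing date + 23 years → 12 December 2015.
Administrative Delay Adjustment: +570 days → 4 July 2017.
Marketing Approval Extension: 1283 days claimed exceeds the 958-day cap, so +958 days → 17 February 2020.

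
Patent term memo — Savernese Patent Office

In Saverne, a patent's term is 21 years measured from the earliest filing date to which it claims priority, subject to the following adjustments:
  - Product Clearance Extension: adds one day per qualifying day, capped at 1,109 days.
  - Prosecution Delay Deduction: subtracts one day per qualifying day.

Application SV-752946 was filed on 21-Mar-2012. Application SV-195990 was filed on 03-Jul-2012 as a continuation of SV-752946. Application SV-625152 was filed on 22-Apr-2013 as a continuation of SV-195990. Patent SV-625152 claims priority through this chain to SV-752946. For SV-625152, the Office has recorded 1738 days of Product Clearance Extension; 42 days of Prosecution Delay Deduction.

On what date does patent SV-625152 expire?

February 21, 2036

Earliest priority filing: 21 March 2012.
Base term: 21 March 2012 + 21 years → 21 March 2033.
Product Clearance Extension: 1738 days claimed exceeds the 1109-day cap, so +1109 days → 3 April 2036.
Prosecution Delay Deduction: −42 days → 21 February 2036.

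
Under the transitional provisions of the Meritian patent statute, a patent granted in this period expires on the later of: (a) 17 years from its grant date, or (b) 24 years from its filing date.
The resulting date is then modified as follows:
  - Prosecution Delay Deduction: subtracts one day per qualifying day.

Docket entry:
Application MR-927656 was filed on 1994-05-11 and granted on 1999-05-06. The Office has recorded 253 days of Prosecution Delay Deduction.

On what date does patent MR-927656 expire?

(a) grant + 17 years → 6 May 2016.
(b) filing + 24 years → 11 May 2018.
Later of the two: 11 May 2018.
Prosecution Delay Deduction: −253 days → 31 August 2017.

August 31, 2017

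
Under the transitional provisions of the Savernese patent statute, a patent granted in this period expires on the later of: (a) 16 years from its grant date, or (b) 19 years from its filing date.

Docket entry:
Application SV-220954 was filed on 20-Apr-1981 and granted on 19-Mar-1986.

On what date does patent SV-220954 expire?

(a) grant + 16 years → 19 March 2002.
(b) filing + 19 years → 20 April 2000.
Later of the two: 19 March 2002.

March 19, 2002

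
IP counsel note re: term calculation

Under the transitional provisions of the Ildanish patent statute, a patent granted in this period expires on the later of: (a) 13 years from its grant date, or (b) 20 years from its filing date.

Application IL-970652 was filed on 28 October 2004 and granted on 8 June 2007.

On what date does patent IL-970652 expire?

(a) grant + 13 years → 8 June 2020.
(b) filing + 20 years → 28 October 2024.
Later of the two: 28 October 2024.

October 28, 2024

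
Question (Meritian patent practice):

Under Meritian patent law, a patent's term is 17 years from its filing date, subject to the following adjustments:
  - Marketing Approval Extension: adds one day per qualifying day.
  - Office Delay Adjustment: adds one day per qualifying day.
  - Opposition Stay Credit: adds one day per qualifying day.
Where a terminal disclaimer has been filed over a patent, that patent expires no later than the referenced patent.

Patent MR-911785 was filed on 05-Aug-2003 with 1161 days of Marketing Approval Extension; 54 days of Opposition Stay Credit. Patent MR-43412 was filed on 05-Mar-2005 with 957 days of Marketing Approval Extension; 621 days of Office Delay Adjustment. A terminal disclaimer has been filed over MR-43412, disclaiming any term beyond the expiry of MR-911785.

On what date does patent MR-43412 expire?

December 3, 2023

Natural term of MR-43412:
  Base: filing + 17 years → 5 March 2022.
  Marketing Approval Extension: +957 days → 17 October 2024.
  Office Delay Adjustment: +621 days → 30 June 2026.
Expiry of referenced patent MR-911785:
  Base: filing + 17 years → 5 August 2020.
  Marketing Approval Extension: +1161 days → 10 October 2023.
  Opposition Stay Credit: +54 days → 3 December 2023.
Terminal disclaimer: MR-43412 expires on the earlier of 30 June 2026 and 3 December 2023.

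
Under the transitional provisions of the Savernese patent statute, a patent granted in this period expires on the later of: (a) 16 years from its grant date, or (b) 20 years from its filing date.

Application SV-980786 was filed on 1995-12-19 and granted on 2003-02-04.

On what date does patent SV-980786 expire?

2019-02-04

(a) grant + 16 years → 4 February 2019.
(b) filing + 20 years → 19 December 2015.
Later of the two: 4 February 2019.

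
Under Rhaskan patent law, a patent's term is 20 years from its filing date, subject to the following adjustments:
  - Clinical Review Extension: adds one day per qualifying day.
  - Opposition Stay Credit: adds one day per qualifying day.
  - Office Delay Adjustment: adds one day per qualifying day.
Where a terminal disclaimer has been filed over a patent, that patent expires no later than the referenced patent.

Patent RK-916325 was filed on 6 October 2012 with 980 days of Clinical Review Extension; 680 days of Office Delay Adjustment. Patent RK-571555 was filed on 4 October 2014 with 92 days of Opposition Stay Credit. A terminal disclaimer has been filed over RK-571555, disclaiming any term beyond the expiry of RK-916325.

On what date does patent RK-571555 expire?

January 4, 2035

Natural term of RK-571555:
  Base: filing + 20 years → 4 October 2034.
  Opposition Stay Credit: +92 days → 4 January 2035.
Expiry of referenced patent RK-916325:
  Base: filing + 20 years → 6 October 2032.
  Clinical Review Extension: +980 days → 13 June 2035.
  Office Delay Adjustment: +680 days → 23 April 2037.
Terminal disclaimer: RK-571555 expires on the earlier of 4 January 2035 and 23 April 2037.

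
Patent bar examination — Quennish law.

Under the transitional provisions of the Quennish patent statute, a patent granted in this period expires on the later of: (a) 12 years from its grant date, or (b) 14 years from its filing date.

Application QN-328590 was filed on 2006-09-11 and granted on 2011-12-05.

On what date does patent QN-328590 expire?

2023-12-05

(a) grant + 12 years → 5 December 2023.
(b) filing + 14 years → 11 September 2020.
Later of the two: 5 December 2023.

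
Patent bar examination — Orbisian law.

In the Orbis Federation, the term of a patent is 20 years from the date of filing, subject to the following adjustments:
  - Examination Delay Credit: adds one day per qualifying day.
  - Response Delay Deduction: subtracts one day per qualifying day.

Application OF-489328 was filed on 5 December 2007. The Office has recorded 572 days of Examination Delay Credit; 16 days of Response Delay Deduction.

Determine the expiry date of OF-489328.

2029-06-13

Base term: filing date + 20 years → 5 December 2027.
Examination Delay Credit: +572 days → 29 June 2029.
Response Delay Deduction: −16 days → 13 June 2029.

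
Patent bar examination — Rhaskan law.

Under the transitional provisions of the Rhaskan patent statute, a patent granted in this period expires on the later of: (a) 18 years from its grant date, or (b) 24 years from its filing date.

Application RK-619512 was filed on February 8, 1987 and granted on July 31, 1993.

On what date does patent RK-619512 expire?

2011-07-31

(a) grant + 18 years → 31 July 2011.
(b) filing + 24 years → 8 February 2011.
Later of the two: 31 July 2011.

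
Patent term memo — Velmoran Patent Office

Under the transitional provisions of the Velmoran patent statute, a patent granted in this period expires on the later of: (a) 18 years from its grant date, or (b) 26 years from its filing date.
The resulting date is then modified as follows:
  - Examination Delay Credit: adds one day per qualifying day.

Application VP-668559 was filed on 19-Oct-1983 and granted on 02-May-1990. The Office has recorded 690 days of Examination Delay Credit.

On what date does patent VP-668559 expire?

September 9, 2011

(a) grant + 18 years → 2 May 2008.
(b) filing + 26 years → 19 October 2009.
Later of the two: 19 October 2009.
Examination Delay Credit: +690 days → 9 September 2011.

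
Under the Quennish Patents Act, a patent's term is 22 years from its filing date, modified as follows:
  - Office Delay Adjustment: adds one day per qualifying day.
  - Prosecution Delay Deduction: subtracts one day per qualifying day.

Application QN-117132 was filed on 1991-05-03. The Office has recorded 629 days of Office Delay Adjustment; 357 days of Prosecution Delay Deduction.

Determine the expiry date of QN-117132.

Base term: filing date + 22 years → 3 May 2013.
Office Delay Adjustment: +629 days → 22 January 2015.
Prosecution Delay Deduction: −357 days → 30 January 2014.

2014-01-30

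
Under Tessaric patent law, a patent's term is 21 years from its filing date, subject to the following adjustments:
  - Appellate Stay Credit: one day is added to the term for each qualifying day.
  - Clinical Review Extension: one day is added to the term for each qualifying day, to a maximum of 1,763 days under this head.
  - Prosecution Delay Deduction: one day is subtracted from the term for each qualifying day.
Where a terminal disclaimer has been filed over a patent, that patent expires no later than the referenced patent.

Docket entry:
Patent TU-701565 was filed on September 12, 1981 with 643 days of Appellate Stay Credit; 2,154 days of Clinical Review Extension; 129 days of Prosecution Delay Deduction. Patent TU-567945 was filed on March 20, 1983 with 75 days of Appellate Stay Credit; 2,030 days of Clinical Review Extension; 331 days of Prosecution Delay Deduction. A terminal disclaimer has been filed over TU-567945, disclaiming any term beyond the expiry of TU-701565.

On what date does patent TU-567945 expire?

2008-05-05

Natural term of TU-567945:
  Base: filing + 21 years → 20 March 2004.
  Appellate Stay Credit: +75 days → 3 June 2004.
  Clinical Review Extension: 2030 days claimed exceeds the 1763-day cap, so +1763 days → 1 April 2009.
  Prosecution Delay Deduction: −331 days → 5 May 2008.
Expiry of referenced patent TU-701565:
  Base: filing + 21 years → 12 September 2002.
  Appellate Stay Credit: +643 days → 16 June 2004.
  Clinical Review Extension: 2154 days claimed exceeds the 1763-day cap, so +1763 days → 14 April 2009.
  Prosecution Delay Deduction: −129 days → 6 December 2008.
Terminal disclaimer: TU-567945 expires on the earlier of 5 May 2008 and 6 December 2008.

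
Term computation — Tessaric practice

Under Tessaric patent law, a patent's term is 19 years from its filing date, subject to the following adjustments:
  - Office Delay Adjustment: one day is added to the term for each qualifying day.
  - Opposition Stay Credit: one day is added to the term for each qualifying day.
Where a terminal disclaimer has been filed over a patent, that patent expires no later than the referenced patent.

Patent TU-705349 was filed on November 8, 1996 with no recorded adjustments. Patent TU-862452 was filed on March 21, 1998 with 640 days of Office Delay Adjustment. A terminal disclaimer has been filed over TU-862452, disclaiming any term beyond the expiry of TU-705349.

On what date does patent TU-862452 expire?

Natural term of TU-862452:
  Base: filing + 19 years → 21 March 2017.
  Office Delay Adjustment: +640 days → 21 December 2018.
Expiry of referenced patent TU-705349:
  Base: filing + 19 years → 8 November 2015.
Terminal disclaimer: TU-862452 expires on the earlier of 21 December 2018 and 8 November 2015.

November 8, 2015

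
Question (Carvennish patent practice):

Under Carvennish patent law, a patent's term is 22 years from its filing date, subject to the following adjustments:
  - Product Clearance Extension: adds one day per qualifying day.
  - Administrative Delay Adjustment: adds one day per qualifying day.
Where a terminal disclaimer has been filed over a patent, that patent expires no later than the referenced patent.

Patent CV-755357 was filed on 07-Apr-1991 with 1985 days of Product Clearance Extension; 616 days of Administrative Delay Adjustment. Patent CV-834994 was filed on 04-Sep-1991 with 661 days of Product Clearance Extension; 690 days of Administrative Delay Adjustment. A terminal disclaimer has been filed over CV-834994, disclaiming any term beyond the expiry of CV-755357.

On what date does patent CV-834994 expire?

Natural term of CV-834994:
  Base: filing + 22 years → 4 September 2013.
  Product Clearance Extension: +661 days → 27 June 2015.
  Administrative Delay Adjustment: +690 days → 17 May 2017.
Expiry of referenced patent CV-755357:
  Base: filing + 22 years → 7 April 2013.
  Product Clearance Extension: +1985 days → 13 September 2018.
  Administrative Delay Adjustment: +616 days → 21 May 2020.
Terminal disclaimer: CV-834994 expires on the earlier of 17 May 2017 and 21 May 2020.

2017-05-17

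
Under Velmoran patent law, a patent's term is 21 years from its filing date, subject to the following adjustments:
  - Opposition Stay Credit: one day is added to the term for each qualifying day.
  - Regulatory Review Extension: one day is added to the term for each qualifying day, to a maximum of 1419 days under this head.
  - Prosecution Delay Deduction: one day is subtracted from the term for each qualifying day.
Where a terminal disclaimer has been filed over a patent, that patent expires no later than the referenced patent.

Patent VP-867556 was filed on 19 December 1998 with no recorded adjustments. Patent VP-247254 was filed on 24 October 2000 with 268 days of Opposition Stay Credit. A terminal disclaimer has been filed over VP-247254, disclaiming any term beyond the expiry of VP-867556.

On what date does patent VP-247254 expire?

Natural term of VP-247254:
  Base: filing + 21 years → 24 October 2021.
  Opposition Stay Credit: +268 days → 19 July 2022.
Expiry of referenced patent VP-867556:
  Base: filing + 21 years → 19 December 2019.
Terminal disclaimer: VP-247254 expires on the earlier of 19 July 2022 and 19 December 2019.

2019-12-19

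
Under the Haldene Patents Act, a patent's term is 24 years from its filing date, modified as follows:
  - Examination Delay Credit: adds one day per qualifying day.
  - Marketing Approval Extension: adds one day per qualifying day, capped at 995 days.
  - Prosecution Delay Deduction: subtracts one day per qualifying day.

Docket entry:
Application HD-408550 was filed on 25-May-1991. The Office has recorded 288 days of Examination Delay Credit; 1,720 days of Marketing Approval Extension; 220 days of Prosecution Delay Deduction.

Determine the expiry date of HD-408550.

April 22, 2018

Base term: filing date + 24 years → 25 May 2015.
Examination Delay Credit: +288 days → 8 March 2016.
Marketing Approval Extension: 1720 days claimed exceeds the 995-day cap, so +995 days → 28 November 2018.
Prosecution Delay Deduction: −220 days → 22 April 2018.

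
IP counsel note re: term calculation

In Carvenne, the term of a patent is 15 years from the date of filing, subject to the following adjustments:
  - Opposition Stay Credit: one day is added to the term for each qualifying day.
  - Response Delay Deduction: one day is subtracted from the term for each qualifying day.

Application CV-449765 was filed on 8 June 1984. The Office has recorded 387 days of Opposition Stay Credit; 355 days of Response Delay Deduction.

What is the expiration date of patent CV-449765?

1999-07-10

Base term: filing date + 15 years → 8 June 1999.
Opposition Stay Credit: +387 days → 29 June 2000.
Response Delay Deduction: −355 days → 10 July 1999.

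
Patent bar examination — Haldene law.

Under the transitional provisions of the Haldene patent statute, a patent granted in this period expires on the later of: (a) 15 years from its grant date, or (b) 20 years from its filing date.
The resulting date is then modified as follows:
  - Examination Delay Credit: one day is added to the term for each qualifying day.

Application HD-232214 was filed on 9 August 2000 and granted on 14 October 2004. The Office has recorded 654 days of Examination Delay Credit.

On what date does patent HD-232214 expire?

May 25, 2022

(a) grant + 15 years → 14 October 2019.
(b) filing + 20 years → 9 August 2020.
Later of the two: 9 August 2020.
Examination Delay Credit: +654 days → 25 May 2022.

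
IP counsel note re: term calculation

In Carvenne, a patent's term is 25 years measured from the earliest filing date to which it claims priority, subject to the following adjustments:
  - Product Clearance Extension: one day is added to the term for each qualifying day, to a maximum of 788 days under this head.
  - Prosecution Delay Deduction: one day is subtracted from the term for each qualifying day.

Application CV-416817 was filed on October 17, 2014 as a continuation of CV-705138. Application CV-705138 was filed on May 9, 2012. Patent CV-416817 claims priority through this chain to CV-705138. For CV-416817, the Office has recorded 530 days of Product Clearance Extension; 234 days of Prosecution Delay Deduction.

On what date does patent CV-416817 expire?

Earliest priority filing: 9 May 2012.
Base term: 9 May 2012 + 25 years → 9 May 2037.
Product Clearance Extension: 530 days (within the 788-day cap) → +530 days → 21 October 2038.
Prosecution Delay Deduction: −234 days → 1 March 2038.

March 1, 2038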